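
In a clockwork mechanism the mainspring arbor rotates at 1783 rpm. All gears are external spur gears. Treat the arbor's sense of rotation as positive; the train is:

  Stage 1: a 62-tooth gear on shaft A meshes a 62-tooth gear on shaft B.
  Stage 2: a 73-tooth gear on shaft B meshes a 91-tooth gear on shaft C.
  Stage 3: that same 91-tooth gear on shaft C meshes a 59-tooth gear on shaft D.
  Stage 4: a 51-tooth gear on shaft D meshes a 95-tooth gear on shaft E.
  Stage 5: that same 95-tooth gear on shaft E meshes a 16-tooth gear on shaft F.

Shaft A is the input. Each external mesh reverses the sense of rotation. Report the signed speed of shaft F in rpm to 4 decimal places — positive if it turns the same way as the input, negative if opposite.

Stage 1 [62T→62T]: ω = 1783.0000×62/62 = 1783.0000 rpm, dir flips to −; running = −1783.0000
Stage 2 [73T→91T]: ω = 1783.0000×73/91 = 1430.3187 rpm, dir flips to +; running = +1430.3187
Stage 3 [91T→59T]: ω = 1430.3187×91/59 = 2206.0847 rpm, dir flips to −; running = −2206.0847
Stage 4 [51T→95T]: ω = 2206.0847×51/95 = 1184.3192 rpm, dir flips to +; running = +1184.3192
Stage 5 [95T→16T]: ω = 1184.3192×95/16 = 7031.8951 rpm, dir flips to −; running = −7031.8951

-7031.8951 rpm (opposite to input, |ω| = 7031.8951 rpm)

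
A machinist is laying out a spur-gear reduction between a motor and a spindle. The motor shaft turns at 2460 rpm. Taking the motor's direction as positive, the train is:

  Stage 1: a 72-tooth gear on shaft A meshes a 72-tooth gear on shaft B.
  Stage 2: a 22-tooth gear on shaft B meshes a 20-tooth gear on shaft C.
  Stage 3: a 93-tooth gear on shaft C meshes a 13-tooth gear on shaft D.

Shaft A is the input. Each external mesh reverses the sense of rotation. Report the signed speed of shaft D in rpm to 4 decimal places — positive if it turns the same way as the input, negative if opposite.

-19358.3077 rpm (opposite to input, |ω| = 19358.3077 rpm)

Stage 1 [72T→72T]: ω = 2460.0000×72/72 = 2460.0000 rpm, dir flips to −; running = −2460.0000
Stage 2 [22T→20T]: ω = 2460.0000×22/20 = 2706.0000 rpm, dir flips to +; running = +2706.0000
Stage 3 [93T→13T]: ω = 2706.0000×93/13 = 19358.3077 rpm, dir flips to −; running = −19358.3077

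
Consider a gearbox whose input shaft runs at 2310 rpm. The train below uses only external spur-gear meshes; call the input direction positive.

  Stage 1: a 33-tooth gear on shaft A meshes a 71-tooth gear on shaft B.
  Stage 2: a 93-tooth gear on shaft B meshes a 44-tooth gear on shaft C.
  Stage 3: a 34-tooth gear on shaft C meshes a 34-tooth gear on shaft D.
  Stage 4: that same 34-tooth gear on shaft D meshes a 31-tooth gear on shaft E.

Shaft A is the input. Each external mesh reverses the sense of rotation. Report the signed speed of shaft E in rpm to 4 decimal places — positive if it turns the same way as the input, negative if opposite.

+2488.9437 rpm (same as input, |ω| = 2488.9437 rpm)

Stage 1 [33T→71T]: ω = 2310.0000×33/71 = 1073.6620 rpm, dir flips to −; running = −1073.6620
Stage 2 [93T→44T]: ω = 1073.6620×93/44 = 2269.3310 rpm, dir flips to +; running = +2269.3310
Stage 3 [34T→34T]: ω = 2269.3310×34/34 = 2269.3310 rpm, dir flips to −; running = −2269.3310
Stage 4 [34T→31T]: ω = 2269.3310×34/31 = 2488.9437 rpm, dir flips to +; running = +2488.9437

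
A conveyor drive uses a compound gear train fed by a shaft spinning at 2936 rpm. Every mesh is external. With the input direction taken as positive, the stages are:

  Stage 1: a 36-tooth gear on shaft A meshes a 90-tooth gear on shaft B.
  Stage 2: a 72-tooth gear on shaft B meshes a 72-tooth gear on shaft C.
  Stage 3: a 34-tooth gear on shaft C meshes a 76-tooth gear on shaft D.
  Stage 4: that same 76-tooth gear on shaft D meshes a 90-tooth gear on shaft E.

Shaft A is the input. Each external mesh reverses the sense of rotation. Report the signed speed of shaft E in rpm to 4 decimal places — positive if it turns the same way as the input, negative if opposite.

+443.6622 rpm (same as input, |ω| = 443.6622 rpm)

Stage 1 [36T→90T]: ω = 2936.0000×36/90 = 1174.4000 rpm, dir flips to −; running = −1174.4000
Stage 2 [72T→72T]: ω = 1174.4000×72/72 = 1174.4000 rpm, dir flips to +; running = +1174.4000
Stage 3 [34T→76T]: ω = 1174.4000×34/76 = 525.3895 rpm, dir flips to −; running = −525.3895
Stage 4 [76T→90T]: ω = 525.3895×76/90 = 443.6622 rpm, dir flips to +; running = +443.6622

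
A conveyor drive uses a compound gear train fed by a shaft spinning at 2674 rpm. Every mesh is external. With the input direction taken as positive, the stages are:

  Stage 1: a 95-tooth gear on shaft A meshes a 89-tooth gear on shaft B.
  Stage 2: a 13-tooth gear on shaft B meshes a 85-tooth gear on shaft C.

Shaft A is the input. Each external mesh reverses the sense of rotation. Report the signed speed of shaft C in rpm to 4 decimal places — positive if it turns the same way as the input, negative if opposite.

+436.5354 rpm (same as input, |ω| = 436.5354 rpm)

Stage 1 [95T→89T]: ω = 2674.0000×95/89 = 2854.2697 rpm, dir flips to −; running = −2854.2697
Stage 2 [13T→85T]: ω = 2854.2697×13/85 = 436.5354 rpm, dir flips to +; running = +436.5354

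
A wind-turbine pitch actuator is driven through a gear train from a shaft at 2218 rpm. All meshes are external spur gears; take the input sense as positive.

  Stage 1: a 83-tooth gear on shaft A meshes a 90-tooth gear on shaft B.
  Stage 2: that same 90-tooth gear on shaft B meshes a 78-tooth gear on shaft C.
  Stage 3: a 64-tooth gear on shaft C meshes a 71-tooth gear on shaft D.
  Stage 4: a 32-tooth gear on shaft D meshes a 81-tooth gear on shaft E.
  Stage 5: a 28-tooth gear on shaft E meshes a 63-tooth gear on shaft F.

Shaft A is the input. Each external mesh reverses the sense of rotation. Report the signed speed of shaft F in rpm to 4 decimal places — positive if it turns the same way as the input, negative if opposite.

-373.5503 rpm (opposite to input, |ω| = 373.5503 rpm)

Stage 1 [83T→90T]: ω = 2218.0000×83/90 = 2045.4889 rpm, dir flips to −; running = −2045.4889
Stage 2 [90T→78T]: ω = 2045.4889×90/78 = 2360.1795 rpm, dir flips to +; running = +2360.1795
Stage 3 [64T→71T]: ω = 2360.1795×64/71 = 2127.4857 rpm, dir flips to −; running = −2127.4857
Stage 4 [32T→81T]: ω = 2127.4857×32/81 = 840.4882 rpm, dir flips to +; running = +840.4882
Stage 5 [28T→63T]: ω = 840.4882×28/63 = 373.5503 rpm, dir flips to −; running = −373.5503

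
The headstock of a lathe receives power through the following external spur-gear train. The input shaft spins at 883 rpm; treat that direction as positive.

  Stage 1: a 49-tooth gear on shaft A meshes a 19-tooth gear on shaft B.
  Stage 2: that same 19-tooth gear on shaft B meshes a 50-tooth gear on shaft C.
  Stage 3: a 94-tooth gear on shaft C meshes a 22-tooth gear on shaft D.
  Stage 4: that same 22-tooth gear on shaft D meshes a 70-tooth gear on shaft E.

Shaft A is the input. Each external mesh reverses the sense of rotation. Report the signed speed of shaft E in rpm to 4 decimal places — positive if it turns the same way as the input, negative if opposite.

+1162.0280 rpm (same as input, |ω| = 1162.0280 rpm)

Stage 1 [49T→19T]: ω = 883.0000×49/19 = 2277.2105 rpm, dir flips to −; running = −2277.2105
Stage 2 [19T→50T]: ω = 2277.2105×19/50 = 865.3400 rpm, dir flips to +; running = +865.3400
Stage 3 [94T→22T]: ω = 865.3400×94/22 = 3697.3618 rpm, dir flips to −; running = −3697.3618
Stage 4 [22T→70T]: ω = 3697.3618×22/70 = 1162.0280 rpm, dir flips to +; running = +1162.0280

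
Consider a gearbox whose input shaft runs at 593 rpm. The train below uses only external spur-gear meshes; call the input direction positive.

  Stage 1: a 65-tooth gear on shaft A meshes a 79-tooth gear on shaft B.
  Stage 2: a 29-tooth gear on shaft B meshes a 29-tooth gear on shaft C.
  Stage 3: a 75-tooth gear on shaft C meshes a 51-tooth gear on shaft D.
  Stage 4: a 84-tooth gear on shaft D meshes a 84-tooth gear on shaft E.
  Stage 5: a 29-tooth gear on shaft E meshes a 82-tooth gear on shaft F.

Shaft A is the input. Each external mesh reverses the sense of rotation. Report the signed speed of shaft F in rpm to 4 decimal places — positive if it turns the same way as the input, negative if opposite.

Stage 1 [65T→79T]: ω = 593.0000×65/79 = 487.9114 rpm, dir flips to −; running = −487.9114
Stage 2 [29T→29T]: ω = 487.9114×29/29 = 487.9114 rpm, dir flips to +; running = +487.9114
Stage 3 [75T→51T]: ω = 487.9114×75/51 = 717.5168 rpm, dir flips to −; running = −717.5168
Stage 4 [84T→84T]: ω = 717.5168×84/84 = 717.5168 rpm, dir flips to +; running = +717.5168
Stage 5 [29T→82T]: ω = 717.5168×29/82 = 253.7559 rpm, dir flips to −; running = −253.7559

-253.7559 rpm (opposite to input, |ω| = 253.7559 rpm)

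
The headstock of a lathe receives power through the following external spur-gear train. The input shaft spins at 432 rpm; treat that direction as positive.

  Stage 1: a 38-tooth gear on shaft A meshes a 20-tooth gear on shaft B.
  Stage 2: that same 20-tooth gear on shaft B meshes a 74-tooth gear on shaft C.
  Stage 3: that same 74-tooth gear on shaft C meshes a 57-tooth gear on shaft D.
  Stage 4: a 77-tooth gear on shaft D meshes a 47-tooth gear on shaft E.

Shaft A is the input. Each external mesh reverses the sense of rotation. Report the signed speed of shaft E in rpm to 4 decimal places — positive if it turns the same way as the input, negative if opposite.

+471.8298 rpm (same as input, |ω| = 471.8298 rpm)

Stage 1 [38T→20T]: ω = 432.0000×38/20 = 820.8000 rpm, dir flips to −; running = −820.8000
Stage 2 [20T→74T]: ω = 820.8000×20/74 = 221.8378 rpm, dir flips to +; running = +221.8378
Stage 3 [74T→57T]: ω = 221.8378×74/57 = 288.0000 rpm, dir flips to −; running = −288.0000
Stage 4 [77T→47T]: ω = 288.0000×77/47 = 471.8298 rpm, dir flips to +; running = +471.8298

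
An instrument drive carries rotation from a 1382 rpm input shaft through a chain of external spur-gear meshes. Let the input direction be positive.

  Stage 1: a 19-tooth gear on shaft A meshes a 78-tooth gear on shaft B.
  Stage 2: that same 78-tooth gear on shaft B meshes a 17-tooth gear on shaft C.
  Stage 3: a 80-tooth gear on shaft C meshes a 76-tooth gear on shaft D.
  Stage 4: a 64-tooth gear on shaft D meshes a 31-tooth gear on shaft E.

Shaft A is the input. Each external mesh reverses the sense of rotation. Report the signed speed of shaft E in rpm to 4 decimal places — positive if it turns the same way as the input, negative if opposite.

+3356.6603 rpm (same as input, |ω| = 3356.6603 rpm)

Stage 1 [19T→78T]: ω = 1382.0000×19/78 = 336.6410 rpm, dir flips to −; running = −336.6410
Stage 2 [78T→17T]: ω = 336.6410×78/17 = 1544.5882 rpm, dir flips to +; running = +1544.5882
Stage 3 [80T→76T]: ω = 1544.5882×80/76 = 1625.8824 rpm, dir flips to −; running = −1625.8824
Stage 4 [64T→31T]: ω = 1625.8824×64/31 = 3356.6603 rpm, dir flips to +; running = +3356.6603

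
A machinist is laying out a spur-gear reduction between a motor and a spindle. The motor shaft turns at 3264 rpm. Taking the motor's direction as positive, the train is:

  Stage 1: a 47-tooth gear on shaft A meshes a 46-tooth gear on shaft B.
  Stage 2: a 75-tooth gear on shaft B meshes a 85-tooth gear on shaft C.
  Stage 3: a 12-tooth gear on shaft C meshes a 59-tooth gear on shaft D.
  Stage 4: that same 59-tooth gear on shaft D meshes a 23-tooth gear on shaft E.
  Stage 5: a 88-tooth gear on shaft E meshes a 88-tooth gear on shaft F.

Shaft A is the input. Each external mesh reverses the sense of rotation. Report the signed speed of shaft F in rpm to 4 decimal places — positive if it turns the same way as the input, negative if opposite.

-1535.2741 rpm (opposite to input, |ω| = 1535.2741 rpm)

Stage 1 [47T→46T]: ω = 3264.0000×47/46 = 3334.9565 rpm, dir flips to −; running = −3334.9565
Stage 2 [75T→85T]: ω = 3334.9565×75/85 = 2942.6087 rpm, dir flips to +; running = +2942.6087
Stage 3 [12T→59T]: ω = 2942.6087×12/59 = 598.4967 rpm, dir flips to −; running = −598.4967
Stage 4 [59T→23T]: ω = 598.4967×59/23 = 1535.2741 rpm, dir flips to +; running = +1535.2741
Stage 5 [88T→88T]: ω = 1535.2741×88/88 = 1535.2741 rpm, dir flips to −; running = −1535.2741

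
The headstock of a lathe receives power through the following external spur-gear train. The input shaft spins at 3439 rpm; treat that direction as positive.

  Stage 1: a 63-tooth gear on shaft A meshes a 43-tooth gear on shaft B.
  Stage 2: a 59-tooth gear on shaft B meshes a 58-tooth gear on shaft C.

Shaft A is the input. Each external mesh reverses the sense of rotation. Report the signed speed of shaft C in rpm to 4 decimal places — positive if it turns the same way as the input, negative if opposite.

+5125.4062 rpm (same as input, |ω| = 5125.4062 rpm)

Stage 1 [63T→43T]: ω = 3439.0000×63/43 = 5038.5349 rpm, dir flips to −; running = −5038.5349
Stage 2 [59T→58T]: ω = 5038.5349×59/58 = 5125.4062 rpm, dir flips to +; running = +5125.4062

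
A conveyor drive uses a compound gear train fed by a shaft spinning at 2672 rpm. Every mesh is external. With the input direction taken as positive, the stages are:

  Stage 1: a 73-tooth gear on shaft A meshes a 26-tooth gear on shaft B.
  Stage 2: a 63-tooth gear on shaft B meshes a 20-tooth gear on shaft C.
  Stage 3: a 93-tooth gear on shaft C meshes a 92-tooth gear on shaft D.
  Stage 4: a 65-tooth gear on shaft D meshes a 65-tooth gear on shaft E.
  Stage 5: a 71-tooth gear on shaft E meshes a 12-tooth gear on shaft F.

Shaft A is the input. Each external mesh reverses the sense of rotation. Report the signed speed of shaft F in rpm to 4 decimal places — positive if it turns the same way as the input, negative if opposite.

Stage 1 [73T→26T]: ω = 2672.0000×73/26 = 7502.1538 rpm, dir flips to −; running = −7502.1538
Stage 2 [63T→20T]: ω = 7502.1538×63/20 = 23631.7846 rpm, dir flips to +; running = +23631.7846
Stage 3 [93T→92T]: ω = 23631.7846×93/92 = 23888.6518 rpm, dir flips to −; running = −23888.6518
Stage 4 [65T→65T]: ω = 23888.6518×65/65 = 23888.6518 rpm, dir flips to +; running = +23888.6518
Stage 5 [71T→12T]: ω = 23888.6518×71/12 = 141341.1901 rpm, dir flips to −; running = −141341.1901

-141341.1901 rpm (opposite to input, |ω| = 141341.1901 rpm)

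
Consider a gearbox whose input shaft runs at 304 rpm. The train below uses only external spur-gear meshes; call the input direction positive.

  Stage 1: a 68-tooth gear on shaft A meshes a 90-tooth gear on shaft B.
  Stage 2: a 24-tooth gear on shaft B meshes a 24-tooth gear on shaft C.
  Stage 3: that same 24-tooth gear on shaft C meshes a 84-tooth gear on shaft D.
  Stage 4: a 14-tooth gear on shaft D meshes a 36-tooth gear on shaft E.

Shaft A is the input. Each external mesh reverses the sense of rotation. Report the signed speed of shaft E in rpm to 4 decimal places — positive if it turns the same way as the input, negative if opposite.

Stage 1 [68T→90T]: ω = 304.0000×68/90 = 229.6889 rpm, dir flips to −; running = −229.6889
Stage 2 [24T→24T]: ω = 229.6889×24/24 = 229.6889 rpm, dir flips to +; running = +229.6889
Stage 3 [24T→84T]: ω = 229.6889×24/84 = 65.6254 rpm, dir flips to −; running = −65.6254
Stage 4 [14T→36T]: ω = 65.6254×14/36 = 25.5210 rpm, dir flips to +; running = +25.5210

+25.5210 rpm (same as input, |ω| = 25.5210 rpm)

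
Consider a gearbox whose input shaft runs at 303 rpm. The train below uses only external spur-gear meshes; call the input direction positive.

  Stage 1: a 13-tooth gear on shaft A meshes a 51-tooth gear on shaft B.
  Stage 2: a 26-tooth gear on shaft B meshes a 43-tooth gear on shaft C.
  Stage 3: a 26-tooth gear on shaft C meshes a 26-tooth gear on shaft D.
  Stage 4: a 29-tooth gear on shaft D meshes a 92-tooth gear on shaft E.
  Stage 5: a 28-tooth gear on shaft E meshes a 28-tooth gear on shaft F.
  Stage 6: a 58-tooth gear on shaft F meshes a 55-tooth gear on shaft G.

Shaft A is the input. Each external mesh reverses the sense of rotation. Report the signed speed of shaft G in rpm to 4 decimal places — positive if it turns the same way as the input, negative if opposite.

Stage 1 [13T→51T]: ω = 303.0000×13/51 = 77.2353 rpm, dir flips to −; running = −77.2353
Stage 2 [26T→43T]: ω = 77.2353×26/43 = 46.7004 rpm, dir flips to +; running = +46.7004
Stage 3 [26T→26T]: ω = 46.7004×26/26 = 46.7004 rpm, dir flips to −; running = −46.7004
Stage 4 [29T→92T]: ω = 46.7004×29/92 = 14.7208 rpm, dir flips to +; running = +14.7208
Stage 5 [28T→28T]: ω = 14.7208×28/28 = 14.7208 rpm, dir flips to −; running = −14.7208
Stage 6 [58T→55T]: ω = 14.7208×58/55 = 15.5237 rpm, dir flips to +; running = +15.5237

+15.5237 rpm (same as input, |ω| = 15.5237 rpm)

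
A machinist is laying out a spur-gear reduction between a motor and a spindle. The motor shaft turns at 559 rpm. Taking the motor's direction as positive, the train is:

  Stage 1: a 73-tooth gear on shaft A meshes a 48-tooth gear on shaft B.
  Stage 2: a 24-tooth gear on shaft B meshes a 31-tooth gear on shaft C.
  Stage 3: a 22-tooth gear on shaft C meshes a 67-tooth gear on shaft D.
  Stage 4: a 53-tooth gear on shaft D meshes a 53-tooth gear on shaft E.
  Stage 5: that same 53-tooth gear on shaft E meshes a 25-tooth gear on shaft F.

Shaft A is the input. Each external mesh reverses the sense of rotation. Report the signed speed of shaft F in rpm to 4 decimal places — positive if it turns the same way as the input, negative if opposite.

-458.1701 rpm (opposite to input, |ω| = 458.1701 rpm)

Stage 1 [73T→48T]: ω = 559.0000×73/48 = 850.1458 rpm, dir flips to −; running = −850.1458
Stage 2 [24T→31T]: ω = 850.1458×24/31 = 658.1774 rpm, dir flips to +; running = +658.1774
Stage 3 [22T→67T]: ω = 658.1774×22/67 = 216.1180 rpm, dir flips to −; running = −216.1180
Stage 4 [53T→53T]: ω = 216.1180×53/53 = 216.1180 rpm, dir flips to +; running = +216.1180
Stage 5 [53T→25T]: ω = 216.1180×53/25 = 458.1701 rpm, dir flips to −; running = −458.1701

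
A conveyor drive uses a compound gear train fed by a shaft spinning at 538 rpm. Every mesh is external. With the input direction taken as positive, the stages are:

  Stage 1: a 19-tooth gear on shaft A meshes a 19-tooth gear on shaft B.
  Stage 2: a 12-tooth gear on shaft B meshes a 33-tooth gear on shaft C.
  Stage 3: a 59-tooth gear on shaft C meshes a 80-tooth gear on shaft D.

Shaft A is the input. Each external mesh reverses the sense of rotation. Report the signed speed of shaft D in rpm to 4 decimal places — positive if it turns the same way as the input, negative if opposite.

Stage 1 [19T→19T]: ω = 538.0000×19/19 = 538.0000 rpm, dir flips to −; running = −538.0000
Stage 2 [12T→33T]: ω = 538.0000×12/33 = 195.6364 rpm, dir flips to +; running = +195.6364
Stage 3 [59T→80T]: ω = 195.6364×59/80 = 144.2818 rpm, dir flips to −; running = −144.2818

-144.2818 rpm (opposite to input, |ω| = 144.2818 rpm)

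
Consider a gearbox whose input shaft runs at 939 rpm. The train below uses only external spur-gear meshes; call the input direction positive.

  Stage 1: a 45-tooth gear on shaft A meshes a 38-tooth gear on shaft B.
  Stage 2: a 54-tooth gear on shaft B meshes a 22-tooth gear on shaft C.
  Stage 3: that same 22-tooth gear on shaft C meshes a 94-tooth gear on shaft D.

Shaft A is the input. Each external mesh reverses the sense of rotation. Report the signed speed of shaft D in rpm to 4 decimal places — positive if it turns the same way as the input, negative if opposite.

Stage 1 [45T→38T]: ω = 939.0000×45/38 = 1111.9737 rpm, dir flips to −; running = −1111.9737
Stage 2 [54T→22T]: ω = 1111.9737×54/22 = 2729.3900 rpm, dir flips to +; running = +2729.3900
Stage 3 [22T→94T]: ω = 2729.3900×22/94 = 638.7934 rpm, dir flips to −; running = −638.7934

-638.7934 rpm (opposite to input, |ω| = 638.7934 rpm)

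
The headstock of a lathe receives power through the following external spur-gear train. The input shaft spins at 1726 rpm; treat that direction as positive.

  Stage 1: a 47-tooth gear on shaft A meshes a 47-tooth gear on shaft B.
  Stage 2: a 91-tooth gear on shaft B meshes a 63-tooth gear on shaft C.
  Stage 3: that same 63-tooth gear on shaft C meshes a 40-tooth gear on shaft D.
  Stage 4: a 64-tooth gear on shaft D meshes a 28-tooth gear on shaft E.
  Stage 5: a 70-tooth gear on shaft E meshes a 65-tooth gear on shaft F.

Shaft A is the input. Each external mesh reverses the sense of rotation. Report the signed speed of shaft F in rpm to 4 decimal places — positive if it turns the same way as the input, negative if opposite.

Stage 1 [47T→47T]: ω = 1726.0000×47/47 = 1726.0000 rpm, dir flips to −; running = −1726.0000
Stage 2 [91T→63T]: ω = 1726.0000×91/63 = 2493.1111 rpm, dir flips to +; running = +2493.1111
Stage 3 [63T→40T]: ω = 2493.1111×63/40 = 3926.6500 rpm, dir flips to −; running = −3926.6500
Stage 4 [64T→28T]: ω = 3926.6500×64/28 = 8975.2000 rpm, dir flips to +; running = +8975.2000
Stage 5 [70T→65T]: ω = 8975.2000×70/65 = 9665.6000 rpm, dir flips to −; running = −9665.6000

-9665.6000 rpm (opposite to input, |ω| = 9665.6000 rpm)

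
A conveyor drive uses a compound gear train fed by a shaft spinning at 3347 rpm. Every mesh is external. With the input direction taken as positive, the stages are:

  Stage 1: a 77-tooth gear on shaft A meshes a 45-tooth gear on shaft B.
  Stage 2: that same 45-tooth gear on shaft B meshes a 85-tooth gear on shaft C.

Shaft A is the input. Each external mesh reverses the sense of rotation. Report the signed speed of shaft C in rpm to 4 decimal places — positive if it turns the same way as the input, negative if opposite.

+3031.9882 rpm (same as input, |ω| = 3031.9882 rpm)

Stage 1 [77T→45T]: ω = 3347.0000×77/45 = 5727.0889 rpm, dir flips to −; running = −5727.0889
Stage 2 [45T→85T]: ω = 5727.0889×45/85 = 3031.9882 rpm, dir flips to +; running = +3031.9882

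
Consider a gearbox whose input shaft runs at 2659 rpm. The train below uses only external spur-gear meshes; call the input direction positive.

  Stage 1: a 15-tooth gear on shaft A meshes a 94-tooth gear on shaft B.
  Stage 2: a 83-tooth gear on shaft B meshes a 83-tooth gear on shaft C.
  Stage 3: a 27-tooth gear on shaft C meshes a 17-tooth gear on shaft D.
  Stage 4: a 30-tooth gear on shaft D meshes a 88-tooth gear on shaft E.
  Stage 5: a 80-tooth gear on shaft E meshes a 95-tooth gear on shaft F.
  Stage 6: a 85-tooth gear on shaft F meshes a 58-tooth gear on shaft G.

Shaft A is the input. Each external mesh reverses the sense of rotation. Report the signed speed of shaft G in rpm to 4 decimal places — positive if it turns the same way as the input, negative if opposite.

Stage 1 [15T→94T]: ω = 2659.0000×15/94 = 424.3085 rpm, dir flips to −; running = −424.3085
Stage 2 [83T→83T]: ω = 424.3085×83/83 = 424.3085 rpm, dir flips to +; running = +424.3085
Stage 3 [27T→17T]: ω = 424.3085×27/17 = 673.9018 rpm, dir flips to −; running = −673.9018
Stage 4 [30T→88T]: ω = 673.9018×30/88 = 229.7392 rpm, dir flips to +; running = +229.7392
Stage 5 [80T→95T]: ω = 229.7392×80/95 = 193.4646 rpm, dir flips to −; running = −193.4646
Stage 6 [85T→58T]: ω = 193.4646×85/58 = 283.5257 rpm, dir flips to +; running = +283.5257

+283.5257 rpm (same as input, |ω| = 283.5257 rpm)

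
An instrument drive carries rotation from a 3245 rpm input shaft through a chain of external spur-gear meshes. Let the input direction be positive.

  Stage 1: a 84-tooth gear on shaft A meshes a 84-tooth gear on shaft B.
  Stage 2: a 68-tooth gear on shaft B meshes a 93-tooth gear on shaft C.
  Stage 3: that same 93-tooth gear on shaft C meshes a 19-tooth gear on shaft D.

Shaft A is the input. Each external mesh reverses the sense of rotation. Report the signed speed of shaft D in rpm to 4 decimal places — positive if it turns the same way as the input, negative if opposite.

-11613.6842 rpm (opposite to input, |ω| = 11613.6842 rpm)

Stage 1 [84T→84T]: ω = 3245.0000×84/84 = 3245.0000 rpm, dir flips to −; running = −3245.0000
Stage 2 [68T→93T]: ω = 3245.0000×68/93 = 2372.6882 rpm, dir flips to +; running = +2372.6882
Stage 3 [93T→19T]: ω = 2372.6882×93/19 = 11613.6842 rpm, dir flips to −; running = −11613.6842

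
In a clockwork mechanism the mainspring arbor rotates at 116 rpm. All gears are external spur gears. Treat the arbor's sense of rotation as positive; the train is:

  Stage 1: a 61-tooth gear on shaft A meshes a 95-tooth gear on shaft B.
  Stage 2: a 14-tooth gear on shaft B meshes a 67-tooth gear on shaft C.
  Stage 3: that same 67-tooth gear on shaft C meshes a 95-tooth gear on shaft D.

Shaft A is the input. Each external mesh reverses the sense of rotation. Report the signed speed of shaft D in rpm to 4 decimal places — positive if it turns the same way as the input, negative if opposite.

Stage 1 [61T→95T]: ω = 116.0000×61/95 = 74.4842 rpm, dir flips to −; running = −74.4842
Stage 2 [14T→67T]: ω = 74.4842×14/67 = 15.5639 rpm, dir flips to +; running = +15.5639
Stage 3 [67T→95T]: ω = 15.5639×67/95 = 10.9766 rpm, dir flips to −; running = −10.9766

-10.9766 rpm (opposite to input, |ω| = 10.9766 rpm)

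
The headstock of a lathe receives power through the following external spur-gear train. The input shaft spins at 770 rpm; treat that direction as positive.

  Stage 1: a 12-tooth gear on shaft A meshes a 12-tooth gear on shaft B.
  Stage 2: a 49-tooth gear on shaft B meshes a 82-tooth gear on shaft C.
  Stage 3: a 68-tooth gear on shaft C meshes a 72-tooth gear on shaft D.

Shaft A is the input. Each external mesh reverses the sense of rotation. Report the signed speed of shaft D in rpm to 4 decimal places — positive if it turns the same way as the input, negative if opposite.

-434.5596 rpm (opposite to input, |ω| = 434.5596 rpm)

Stage 1 [12T→12T]: ω = 770.0000×12/12 = 770.0000 rpm, dir flips to −; running = −770.0000
Stage 2 [49T→82T]: ω = 770.0000×49/82 = 460.1220 rpm, dir flips to +; running = +460.1220
Stage 3 [68T→72T]: ω = 460.1220×68/72 = 434.5596 rpm, dir flips to −; running = −434.5596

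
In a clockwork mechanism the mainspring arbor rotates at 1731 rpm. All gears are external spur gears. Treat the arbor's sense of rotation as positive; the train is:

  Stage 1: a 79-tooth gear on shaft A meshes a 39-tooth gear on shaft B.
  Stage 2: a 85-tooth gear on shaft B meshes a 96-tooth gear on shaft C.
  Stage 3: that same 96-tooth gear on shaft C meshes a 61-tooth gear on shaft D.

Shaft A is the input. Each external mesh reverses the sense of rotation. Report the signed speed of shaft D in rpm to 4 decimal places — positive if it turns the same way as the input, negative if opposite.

Stage 1 [79T→39T]: ω = 1731.0000×79/39 = 3506.3846 rpm, dir flips to −; running = −3506.3846
Stage 2 [85T→96T]: ω = 3506.3846×85/96 = 3104.6114 rpm, dir flips to +; running = +3104.6114
Stage 3 [96T→61T]: ω = 3104.6114×96/61 = 4885.9458 rpm, dir flips to −; running = −4885.9458

-4885.9458 rpm (opposite to input, |ω| = 4885.9458 rpm)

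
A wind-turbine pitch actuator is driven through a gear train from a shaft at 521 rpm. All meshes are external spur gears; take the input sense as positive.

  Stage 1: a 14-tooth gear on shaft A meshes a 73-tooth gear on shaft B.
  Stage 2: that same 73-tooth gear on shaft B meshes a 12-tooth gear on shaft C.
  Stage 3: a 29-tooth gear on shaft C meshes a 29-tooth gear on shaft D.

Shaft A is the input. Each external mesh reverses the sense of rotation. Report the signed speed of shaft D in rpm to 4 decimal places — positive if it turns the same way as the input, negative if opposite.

-607.8333 rpm (opposite to input, |ω| = 607.8333 rpm)

Stage 1 [14T→73T]: ω = 521.0000×14/73 = 99.9178 rpm, dir flips to −; running = −99.9178
Stage 2 [73T→12T]: ω = 99.9178×73/12 = 607.8333 rpm, dir flips to +; running = +607.8333
Stage 3 [29T→29T]: ω = 607.8333×29/29 = 607.8333 rpm, dir flips to −; running = −607.8333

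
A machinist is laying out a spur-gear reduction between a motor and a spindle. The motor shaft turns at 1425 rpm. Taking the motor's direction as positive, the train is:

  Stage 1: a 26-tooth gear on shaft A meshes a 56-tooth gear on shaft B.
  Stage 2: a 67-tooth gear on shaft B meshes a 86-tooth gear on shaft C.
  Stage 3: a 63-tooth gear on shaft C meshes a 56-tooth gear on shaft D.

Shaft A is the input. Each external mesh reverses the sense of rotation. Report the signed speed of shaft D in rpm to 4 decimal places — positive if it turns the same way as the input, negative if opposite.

-579.8679 rpm (opposite to input, |ω| = 579.8679 rpm)

Stage 1 [26T→56T]: ω = 1425.0000×26/56 = 661.6071 rpm, dir flips to −; running = −661.6071
Stage 2 [67T→86T]: ω = 661.6071×67/86 = 515.4381 rpm, dir flips to +; running = +515.4381
Stage 3 [63T→56T]: ω = 515.4381×63/56 = 579.8679 rpm, dir flips to −; running = −579.8679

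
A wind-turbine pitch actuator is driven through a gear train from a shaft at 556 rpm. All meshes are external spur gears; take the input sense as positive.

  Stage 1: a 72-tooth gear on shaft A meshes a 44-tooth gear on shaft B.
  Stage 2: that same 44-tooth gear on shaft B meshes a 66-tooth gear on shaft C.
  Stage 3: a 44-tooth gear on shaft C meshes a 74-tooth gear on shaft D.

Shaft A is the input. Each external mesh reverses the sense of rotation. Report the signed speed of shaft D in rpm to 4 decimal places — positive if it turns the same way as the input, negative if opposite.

Stage 1 [72T→44T]: ω = 556.0000×72/44 = 909.8182 rpm, dir flips to −; running = −909.8182
Stage 2 [44T→66T]: ω = 909.8182×44/66 = 606.5455 rpm, dir flips to +; running = +606.5455
Stage 3 [44T→74T]: ω = 606.5455×44/74 = 360.6486 rpm, dir flips to −; running = −360.6486

-360.6486 rpm (opposite to input, |ω| = 360.6486 rpm)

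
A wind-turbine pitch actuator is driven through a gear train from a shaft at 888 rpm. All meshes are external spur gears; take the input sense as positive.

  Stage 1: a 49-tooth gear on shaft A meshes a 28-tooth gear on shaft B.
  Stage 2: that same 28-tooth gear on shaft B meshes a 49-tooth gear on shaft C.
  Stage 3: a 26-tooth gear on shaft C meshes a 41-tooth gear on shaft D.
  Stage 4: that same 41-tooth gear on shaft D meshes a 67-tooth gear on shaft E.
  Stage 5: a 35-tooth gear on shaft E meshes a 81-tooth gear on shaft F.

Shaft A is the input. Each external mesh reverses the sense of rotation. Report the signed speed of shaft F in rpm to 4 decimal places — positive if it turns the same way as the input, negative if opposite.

-148.8999 rpm (opposite to input, |ω| = 148.8999 rpm)

Stage 1 [49T→28T]: ω = 888.0000×49/28 = 1554.0000 rpm, dir flips to −; running = −1554.0000
Stage 2 [28T→49T]: ω = 1554.0000×28/49 = 888.0000 rpm, dir flips to +; running = +888.0000
Stage 3 [26T→41T]: ω = 888.0000×26/41 = 563.1220 rpm, dir flips to −; running = −563.1220
Stage 4 [41T→67T]: ω = 563.1220×41/67 = 344.5970 rpm, dir flips to +; running = +344.5970
Stage 5 [35T→81T]: ω = 344.5970×35/81 = 148.8999 rpm, dir flips to −; running = −148.8999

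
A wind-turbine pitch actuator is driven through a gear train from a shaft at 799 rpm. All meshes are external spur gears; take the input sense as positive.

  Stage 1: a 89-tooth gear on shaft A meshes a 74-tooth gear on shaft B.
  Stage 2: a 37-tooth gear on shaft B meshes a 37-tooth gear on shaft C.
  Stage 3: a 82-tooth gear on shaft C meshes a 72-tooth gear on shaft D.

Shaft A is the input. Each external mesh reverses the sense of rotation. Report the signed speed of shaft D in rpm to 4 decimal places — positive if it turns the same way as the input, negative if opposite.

Stage 1 [89T→74T]: ω = 799.0000×89/74 = 960.9595 rpm, dir flips to −; running = −960.9595
Stage 2 [37T→37T]: ω = 960.9595×37/37 = 960.9595 rpm, dir flips to +; running = +960.9595
Stage 3 [82T→72T]: ω = 960.9595×82/72 = 1094.4261 rpm, dir flips to −; running = −1094.4261

-1094.4261 rpm (opposite to input, |ω| = 1094.4261 rpm)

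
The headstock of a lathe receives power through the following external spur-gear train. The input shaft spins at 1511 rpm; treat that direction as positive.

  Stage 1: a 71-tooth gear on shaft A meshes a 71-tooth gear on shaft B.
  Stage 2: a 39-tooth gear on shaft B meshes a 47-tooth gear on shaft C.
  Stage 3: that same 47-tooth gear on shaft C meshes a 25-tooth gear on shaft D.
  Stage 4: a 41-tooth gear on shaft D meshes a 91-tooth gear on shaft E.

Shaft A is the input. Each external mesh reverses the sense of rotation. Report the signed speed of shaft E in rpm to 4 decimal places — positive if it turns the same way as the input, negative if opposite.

+1062.0171 rpm (same as input, |ω| = 1062.0171 rpm)

Stage 1 [71T→71T]: ω = 1511.0000×71/71 = 1511.0000 rpm, dir flips to −; running = −1511.0000
Stage 2 [39T→47T]: ω = 1511.0000×39/47 = 1253.8085 rpm, dir flips to +; running = +1253.8085
Stage 3 [47T→25T]: ω = 1253.8085×47/25 = 2357.1600 rpm, dir flips to −; running = −2357.1600
Stage 4 [41T→91T]: ω = 2357.1600×41/91 = 1062.0171 rpm, dir flips to +; running = +1062.0171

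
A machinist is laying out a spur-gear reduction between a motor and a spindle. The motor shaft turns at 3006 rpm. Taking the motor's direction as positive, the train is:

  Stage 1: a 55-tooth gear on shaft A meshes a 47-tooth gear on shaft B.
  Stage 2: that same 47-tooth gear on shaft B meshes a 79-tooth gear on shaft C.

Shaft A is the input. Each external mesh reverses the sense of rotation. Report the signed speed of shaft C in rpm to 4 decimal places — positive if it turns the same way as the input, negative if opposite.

+2092.7848 rpm (same as input, |ω| = 2092.7848 rpm)

Stage 1 [55T→47T]: ω = 3006.0000×55/47 = 3517.6596 rpm, dir flips to −; running = −3517.6596
Stage 2 [47T→79T]: ω = 3517.6596×47/79 = 2092.7848 rpm, dir flips to +; running = +2092.7848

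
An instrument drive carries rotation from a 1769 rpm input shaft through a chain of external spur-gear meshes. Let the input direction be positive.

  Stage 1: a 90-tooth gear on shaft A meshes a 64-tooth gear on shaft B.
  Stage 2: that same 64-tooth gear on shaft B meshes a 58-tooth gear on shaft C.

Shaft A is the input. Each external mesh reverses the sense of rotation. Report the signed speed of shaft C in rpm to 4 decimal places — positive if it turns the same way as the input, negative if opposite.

+2745.0000 rpm (same as input, |ω| = 2745.0000 rpm)

Stage 1 [90T→64T]: ω = 1769.0000×90/64 = 2487.6562 rpm, dir flips to −; running = −2487.6562
Stage 2 [64T→58T]: ω = 2487.6562×64/58 = 2745.0000 rpm, dir flips to +; running = +2745.0000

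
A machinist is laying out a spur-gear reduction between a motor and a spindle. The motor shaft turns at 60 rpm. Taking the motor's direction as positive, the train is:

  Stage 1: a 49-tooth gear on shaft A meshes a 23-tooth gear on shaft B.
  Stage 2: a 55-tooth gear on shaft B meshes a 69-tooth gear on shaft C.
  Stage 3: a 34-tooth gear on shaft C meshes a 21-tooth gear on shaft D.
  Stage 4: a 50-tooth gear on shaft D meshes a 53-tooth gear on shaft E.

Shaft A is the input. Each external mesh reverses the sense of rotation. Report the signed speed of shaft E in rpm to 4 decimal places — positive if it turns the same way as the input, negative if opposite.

Stage 1 [49T→23T]: ω = 60.0000×49/23 = 127.8261 rpm, dir flips to −; running = −127.8261
Stage 2 [55T→69T]: ω = 127.8261×55/69 = 101.8904 rpm, dir flips to +; running = +101.8904
Stage 3 [34T→21T]: ω = 101.8904×34/21 = 164.9653 rpm, dir flips to −; running = −164.9653
Stage 4 [50T→53T]: ω = 164.9653×50/53 = 155.6277 rpm, dir flips to +; running = +155.6277

+155.6277 rpm (same as input, |ω| = 155.6277 rpm)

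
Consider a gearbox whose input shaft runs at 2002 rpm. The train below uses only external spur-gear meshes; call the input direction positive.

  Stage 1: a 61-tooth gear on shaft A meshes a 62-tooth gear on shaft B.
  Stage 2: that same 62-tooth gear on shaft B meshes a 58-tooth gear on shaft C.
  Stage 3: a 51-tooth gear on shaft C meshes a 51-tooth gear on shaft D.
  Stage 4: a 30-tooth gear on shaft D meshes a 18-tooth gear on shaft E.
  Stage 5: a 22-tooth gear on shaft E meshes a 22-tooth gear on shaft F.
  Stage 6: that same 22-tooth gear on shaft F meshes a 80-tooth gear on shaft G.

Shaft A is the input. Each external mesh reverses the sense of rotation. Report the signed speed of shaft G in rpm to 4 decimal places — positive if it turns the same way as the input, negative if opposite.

+965.0445 rpm (same as input, |ω| = 965.0445 rpm)

Stage 1 [61T→62T]: ω = 2002.0000×61/62 = 1969.7097 rpm, dir flips to −; running = −1969.7097
Stage 2 [62T→58T]: ω = 1969.7097×62/58 = 2105.5517 rpm, dir flips to +; running = +2105.5517
Stage 3 [51T→51T]: ω = 2105.5517×51/51 = 2105.5517 rpm, dir flips to −; running = −2105.5517
Stage 4 [30T→18T]: ω = 2105.5517×30/18 = 3509.2529 rpm, dir flips to +; running = +3509.2529
Stage 5 [22T→22T]: ω = 3509.2529×22/22 = 3509.2529 rpm, dir flips to −; running = −3509.2529
Stage 6 [22T→80T]: ω = 3509.2529×22/80 = 965.0445 rpm, dir flips to +; running = +965.0445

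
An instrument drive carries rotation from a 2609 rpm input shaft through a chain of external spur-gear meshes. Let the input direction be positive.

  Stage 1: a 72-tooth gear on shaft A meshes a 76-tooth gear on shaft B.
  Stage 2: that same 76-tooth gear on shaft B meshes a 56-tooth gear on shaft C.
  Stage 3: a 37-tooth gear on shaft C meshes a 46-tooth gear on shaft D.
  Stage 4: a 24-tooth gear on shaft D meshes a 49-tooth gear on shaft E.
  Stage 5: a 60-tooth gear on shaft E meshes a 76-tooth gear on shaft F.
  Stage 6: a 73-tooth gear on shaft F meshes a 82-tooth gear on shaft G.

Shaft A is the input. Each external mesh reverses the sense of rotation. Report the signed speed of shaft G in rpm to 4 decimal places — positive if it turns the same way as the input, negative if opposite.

Stage 1 [72T→76T]: ω = 2609.0000×72/76 = 2471.6842 rpm, dir flips to −; running = −2471.6842
Stage 2 [76T→56T]: ω = 2471.6842×76/56 = 3354.4286 rpm, dir flips to +; running = +3354.4286
Stage 3 [37T→46T]: ω = 3354.4286×37/46 = 2698.1273 rpm, dir flips to −; running = −2698.1273
Stage 4 [24T→49T]: ω = 2698.1273×24/49 = 1321.5318 rpm, dir flips to +; running = +1321.5318
Stage 5 [60T→76T]: ω = 1321.5318×60/76 = 1043.3145 rpm, dir flips to −; running = −1043.3145
Stage 6 [73T→82T]: ω = 1043.3145×73/82 = 928.8044 rpm, dir flips to +; running = +928.8044

+928.8044 rpm (same as input, |ω| = 928.8044 rpm)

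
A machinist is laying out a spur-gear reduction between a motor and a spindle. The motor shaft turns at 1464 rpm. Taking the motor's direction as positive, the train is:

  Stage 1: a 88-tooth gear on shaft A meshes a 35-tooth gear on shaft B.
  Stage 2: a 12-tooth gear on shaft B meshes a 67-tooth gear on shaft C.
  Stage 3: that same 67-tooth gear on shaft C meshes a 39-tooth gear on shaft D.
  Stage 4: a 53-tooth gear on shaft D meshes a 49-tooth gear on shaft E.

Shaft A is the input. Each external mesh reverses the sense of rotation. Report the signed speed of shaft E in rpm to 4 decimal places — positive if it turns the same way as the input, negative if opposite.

Stage 1 [88T→35T]: ω = 1464.0000×88/35 = 3680.9143 rpm, dir flips to −; running = −3680.9143
Stage 2 [12T→67T]: ω = 3680.9143×12/67 = 659.2682 rpm, dir flips to +; running = +659.2682
Stage 3 [67T→39T]: ω = 659.2682×67/39 = 1132.5890 rpm, dir flips to −; running = −1132.5890
Stage 4 [53T→49T]: ω = 1132.5890×53/49 = 1225.0453 rpm, dir flips to +; running = +1225.0453

+1225.0453 rpm (same as input, |ω| = 1225.0453 rpm)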